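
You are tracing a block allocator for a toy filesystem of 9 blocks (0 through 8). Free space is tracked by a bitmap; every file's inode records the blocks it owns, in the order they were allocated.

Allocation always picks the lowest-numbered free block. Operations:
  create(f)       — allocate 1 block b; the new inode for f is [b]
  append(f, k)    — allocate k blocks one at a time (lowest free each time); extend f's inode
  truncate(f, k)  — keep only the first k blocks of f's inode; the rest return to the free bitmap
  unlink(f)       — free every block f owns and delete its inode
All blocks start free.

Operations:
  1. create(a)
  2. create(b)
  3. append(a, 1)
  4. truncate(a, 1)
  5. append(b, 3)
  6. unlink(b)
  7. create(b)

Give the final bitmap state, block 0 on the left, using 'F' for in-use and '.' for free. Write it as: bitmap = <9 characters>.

create(a): bitmap=F........ | a=[0]
create(b): bitmap=FF....... | a=[0] b=[1]
append(a, 1): bitmap=FFF...... | a=[0, 2] b=[1]
truncate(a, 1): bitmap=FF....... | a=[0] b=[1]
append(b, 3): bitmap=FFFFF.... | a=[0] b=[1, 2, 3, 4]
unlink(b): bitmap=F........ | a=[0]
create(b): bitmap=FF....... | a=[0] b=[1]

bitmap = FF.......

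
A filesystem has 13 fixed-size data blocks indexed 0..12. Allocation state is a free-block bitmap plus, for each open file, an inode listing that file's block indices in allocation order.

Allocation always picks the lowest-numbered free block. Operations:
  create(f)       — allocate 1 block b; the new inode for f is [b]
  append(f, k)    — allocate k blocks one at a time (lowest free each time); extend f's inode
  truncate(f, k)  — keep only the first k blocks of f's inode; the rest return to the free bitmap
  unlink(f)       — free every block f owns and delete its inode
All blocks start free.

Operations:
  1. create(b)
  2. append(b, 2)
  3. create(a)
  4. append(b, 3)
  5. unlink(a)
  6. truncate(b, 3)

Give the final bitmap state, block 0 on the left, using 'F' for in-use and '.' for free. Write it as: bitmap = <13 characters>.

  1. create(b)  ⇒  F............  {b→[0]}
  2. append(b, 2)  ⇒  FFF..........  {b→[0, 1, 2]}
  3. create(a)  ⇒  FFFF.........  {a→[3]; b→[0, 1, 2]}
  4. append(b, 3)  ⇒  FFFFFFF......  {a→[3]; b→[0, 1, 2, 4, 5, 6]}
  5. unlink(a)  ⇒  FFF.FFF......  {b→[0, 1, 2, 4, 5, 6]}
  6. truncate(b, 3)  ⇒  FFF..........  {b→[0, 1, 2]}

bitmap = FFF..........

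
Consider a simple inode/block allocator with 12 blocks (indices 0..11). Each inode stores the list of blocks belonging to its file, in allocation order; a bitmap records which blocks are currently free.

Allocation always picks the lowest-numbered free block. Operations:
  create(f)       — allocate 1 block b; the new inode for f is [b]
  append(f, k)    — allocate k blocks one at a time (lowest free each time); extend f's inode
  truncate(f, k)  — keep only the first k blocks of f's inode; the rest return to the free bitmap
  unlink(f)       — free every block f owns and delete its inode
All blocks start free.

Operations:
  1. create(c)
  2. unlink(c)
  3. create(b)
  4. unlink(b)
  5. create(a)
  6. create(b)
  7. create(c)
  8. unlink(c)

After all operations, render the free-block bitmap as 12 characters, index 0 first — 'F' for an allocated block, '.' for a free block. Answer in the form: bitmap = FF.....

bitmap = FF..........

[1] create(c) — c=0 (map F...........)
[2] unlink(c) —  (map ............)
[3] create(b) — b=0 (map F...........)
[4] unlink(b) —  (map ............)
[5] create(a) — a=0 (map F...........)
[6] create(b) — a=0 b=1 (map FF..........)
[7] create(c) — a=0 b=1 c=2 (map FFF.........)
[8] unlink(c) — a=0 b=1 (map FF..........)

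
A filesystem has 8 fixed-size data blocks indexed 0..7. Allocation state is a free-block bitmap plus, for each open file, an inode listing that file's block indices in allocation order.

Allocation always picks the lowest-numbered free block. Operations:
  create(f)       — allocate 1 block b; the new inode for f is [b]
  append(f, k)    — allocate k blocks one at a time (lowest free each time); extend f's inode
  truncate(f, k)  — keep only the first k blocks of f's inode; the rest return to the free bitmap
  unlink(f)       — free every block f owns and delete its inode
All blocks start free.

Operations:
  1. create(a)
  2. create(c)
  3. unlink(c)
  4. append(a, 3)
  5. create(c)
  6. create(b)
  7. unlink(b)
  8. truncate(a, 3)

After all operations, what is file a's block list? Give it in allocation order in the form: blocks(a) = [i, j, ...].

after create(a) → a:[0]  free=[F.......]
after create(c) → a:[0], c:[1]  free=[FF......]
after unlink(c) → a:[0]  free=[F.......]
after append(a, 3) → a:[0, 1, 2, 3]  free=[FFFF....]
after create(c) → a:[0, 1, 2, 3], c:[4]  free=[FFFFF...]
after create(b) → a:[0, 1, 2, 3], b:[5], c:[4]  free=[FFFFFF..]
after unlink(b) → a:[0, 1, 2, 3], c:[4]  free=[FFFFF...]
after truncate(a, 3) → a:[0, 1, 2], c:[4]  free=[FFF.F...]

blocks(a) = [0, 1, 2]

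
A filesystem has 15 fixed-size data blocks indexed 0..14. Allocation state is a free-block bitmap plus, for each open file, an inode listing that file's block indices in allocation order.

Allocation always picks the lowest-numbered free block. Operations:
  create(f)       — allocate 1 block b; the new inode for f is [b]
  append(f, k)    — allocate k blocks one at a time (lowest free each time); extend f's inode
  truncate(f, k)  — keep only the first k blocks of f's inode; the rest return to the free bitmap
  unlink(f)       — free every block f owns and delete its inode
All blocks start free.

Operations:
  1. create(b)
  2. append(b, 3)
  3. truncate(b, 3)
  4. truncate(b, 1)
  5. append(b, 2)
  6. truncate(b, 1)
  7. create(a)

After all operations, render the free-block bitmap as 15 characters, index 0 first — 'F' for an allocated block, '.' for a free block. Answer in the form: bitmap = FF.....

bitmap = FF.............

  1. create(b)  ⇒  F..............  {b→[0]}
  2. append(b, 3)  ⇒  FFFF...........  {b→[0, 1, 2, 3]}
  3. truncate(b, 3)  ⇒  FFF............  {b→[0, 1, 2]}
  4. truncate(b, 1)  ⇒  F..............  {b→[0]}
  5. append(b, 2)  ⇒  FFF............  {b→[0, 1, 2]}
  6. truncate(b, 1)  ⇒  F..............  {b→[0]}
  7. create(a)  ⇒  FF.............  {a→[1]; b→[0]}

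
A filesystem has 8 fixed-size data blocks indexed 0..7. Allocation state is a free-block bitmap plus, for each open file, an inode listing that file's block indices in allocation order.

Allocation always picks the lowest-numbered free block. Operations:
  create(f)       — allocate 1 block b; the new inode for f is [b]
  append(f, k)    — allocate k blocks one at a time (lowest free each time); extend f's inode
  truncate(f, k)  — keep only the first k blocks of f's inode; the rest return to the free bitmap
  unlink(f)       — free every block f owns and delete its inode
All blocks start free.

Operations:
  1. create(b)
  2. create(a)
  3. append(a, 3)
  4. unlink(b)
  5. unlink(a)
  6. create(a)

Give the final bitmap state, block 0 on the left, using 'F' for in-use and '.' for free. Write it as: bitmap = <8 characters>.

after create(b) → b:[0]  free=[F.......]
after create(a) → a:[1], b:[0]  free=[FF......]
after append(a, 3) → a:[1, 2, 3, 4], b:[0]  free=[FFFFF...]
after unlink(b) → a:[1, 2, 3, 4]  free=[.FFFF...]
after unlink(a) →   free=[........]
after create(a) → a:[0]  free=[F.......]

bitmap = F.......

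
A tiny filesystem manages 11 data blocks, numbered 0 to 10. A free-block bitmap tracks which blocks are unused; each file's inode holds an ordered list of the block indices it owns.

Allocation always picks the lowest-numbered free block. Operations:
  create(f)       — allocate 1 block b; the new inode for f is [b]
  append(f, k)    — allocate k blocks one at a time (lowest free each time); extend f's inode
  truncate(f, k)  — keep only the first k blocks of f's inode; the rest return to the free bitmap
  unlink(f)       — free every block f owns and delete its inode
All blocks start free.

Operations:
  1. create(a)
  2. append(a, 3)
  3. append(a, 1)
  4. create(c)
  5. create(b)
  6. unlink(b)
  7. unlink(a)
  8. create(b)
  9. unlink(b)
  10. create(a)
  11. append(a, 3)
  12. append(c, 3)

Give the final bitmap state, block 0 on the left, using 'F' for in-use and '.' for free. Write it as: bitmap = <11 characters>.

after create(a) → a:[0]  free=[F..........]
after append(a, 3) → a:[0, 1, 2, 3]  free=[FFFF.......]
after append(a, 1) → a:[0, 1, 2, 3, 4]  free=[FFFFF......]
after create(c) → a:[0, 1, 2, 3, 4], c:[5]  free=[FFFFFF.....]
after create(b) → a:[0, 1, 2, 3, 4], b:[6], c:[5]  free=[FFFFFFF....]
after unlink(b) → a:[0, 1, 2, 3, 4], c:[5]  free=[FFFFFF.....]
after unlink(a) → c:[5]  free=[.....F.....]
after create(b) → b:[0], c:[5]  free=[F....F.....]
after unlink(b) → c:[5]  free=[.....F.....]
after create(a) → a:[0], c:[5]  free=[F....F.....]
after append(a, 3) → a:[0, 1, 2, 3], c:[5]  free=[FFFF.F.....]
after append(c, 3) → a:[0, 1, 2, 3], c:[5, 4, 6, 7]  free=[FFFFFFFF...]

bitmap = FFFFFFFF...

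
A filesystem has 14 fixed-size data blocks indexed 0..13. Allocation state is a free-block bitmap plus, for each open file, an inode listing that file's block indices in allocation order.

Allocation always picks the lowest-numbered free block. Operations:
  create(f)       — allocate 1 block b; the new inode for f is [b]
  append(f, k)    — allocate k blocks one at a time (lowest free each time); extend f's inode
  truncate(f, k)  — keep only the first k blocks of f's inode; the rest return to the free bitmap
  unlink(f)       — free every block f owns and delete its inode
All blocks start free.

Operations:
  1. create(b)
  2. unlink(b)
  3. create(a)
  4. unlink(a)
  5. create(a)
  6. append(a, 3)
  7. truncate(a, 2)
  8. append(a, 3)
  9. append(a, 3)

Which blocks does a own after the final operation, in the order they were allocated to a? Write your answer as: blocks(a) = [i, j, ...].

blocks(a) = [0, 1, 2, 3, 4, 5, 6, 7]

[1] create(b) — b=0 (map F.............)
[2] unlink(b) —  (map ..............)
[3] create(a) — a=0 (map F.............)
[4] unlink(a) —  (map ..............)
[5] create(a) — a=0 (map F.............)
[6] append(a, 3) — a=0,1,2,3 (map FFFF..........)
[7] truncate(a, 2) — a=0,1 (map FF............)
[8] append(a, 3) — a=0,1,2,3,4 (map FFFFF.........)
[9] append(a, 3) — a=0,1,2,3,4,5,6,7 (map FFFFFFFF......)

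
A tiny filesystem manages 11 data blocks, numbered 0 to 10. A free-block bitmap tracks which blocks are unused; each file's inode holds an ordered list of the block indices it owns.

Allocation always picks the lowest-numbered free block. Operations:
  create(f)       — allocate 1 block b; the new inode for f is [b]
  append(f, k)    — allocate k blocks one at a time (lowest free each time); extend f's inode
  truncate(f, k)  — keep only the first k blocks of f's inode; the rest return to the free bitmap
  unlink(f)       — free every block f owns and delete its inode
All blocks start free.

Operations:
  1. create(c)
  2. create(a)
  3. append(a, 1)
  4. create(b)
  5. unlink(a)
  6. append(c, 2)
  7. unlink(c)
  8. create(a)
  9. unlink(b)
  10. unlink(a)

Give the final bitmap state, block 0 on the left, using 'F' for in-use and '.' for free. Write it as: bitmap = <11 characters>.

after create(c) → c:[0]  free=[F..........]
after create(a) → a:[1], c:[0]  free=[FF.........]
after append(a, 1) → a:[1, 2], c:[0]  free=[FFF........]
after create(b) → a:[1, 2], b:[3], c:[0]  free=[FFFF.......]
after unlink(a) → b:[3], c:[0]  free=[F..F.......]
after append(c, 2) → b:[3], c:[0, 1, 2]  free=[FFFF.......]
after unlink(c) → b:[3]  free=[...F.......]
after create(a) → a:[0], b:[3]  free=[F..F.......]
after unlink(b) → a:[0]  free=[F..........]
after unlink(a) →   free=[...........]

bitmap = ...........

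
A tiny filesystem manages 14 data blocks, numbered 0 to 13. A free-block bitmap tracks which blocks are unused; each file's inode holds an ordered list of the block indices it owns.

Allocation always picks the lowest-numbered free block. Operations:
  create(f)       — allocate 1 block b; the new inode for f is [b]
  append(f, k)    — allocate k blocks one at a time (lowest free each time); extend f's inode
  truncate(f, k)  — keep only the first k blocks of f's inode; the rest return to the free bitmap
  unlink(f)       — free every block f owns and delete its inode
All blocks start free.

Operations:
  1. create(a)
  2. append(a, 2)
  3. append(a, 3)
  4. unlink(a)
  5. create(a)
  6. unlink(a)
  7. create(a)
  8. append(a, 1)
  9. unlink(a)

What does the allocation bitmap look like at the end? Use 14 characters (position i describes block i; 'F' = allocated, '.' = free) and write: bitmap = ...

  1. create(a)  ⇒  F.............  {a→[0]}
  2. append(a, 2)  ⇒  FFF...........  {a→[0, 1, 2]}
  3. append(a, 3)  ⇒  FFFFFF........  {a→[0, 1, 2, 3, 4, 5]}
  4. unlink(a)  ⇒  ..............  {}
  5. create(a)  ⇒  F.............  {a→[0]}
  6. unlink(a)  ⇒  ..............  {}
  7. create(a)  ⇒  F.............  {a→[0]}
  8. append(a, 1)  ⇒  FF............  {a→[0, 1]}
  9. unlink(a)  ⇒  ..............  {}

bitmap = ..............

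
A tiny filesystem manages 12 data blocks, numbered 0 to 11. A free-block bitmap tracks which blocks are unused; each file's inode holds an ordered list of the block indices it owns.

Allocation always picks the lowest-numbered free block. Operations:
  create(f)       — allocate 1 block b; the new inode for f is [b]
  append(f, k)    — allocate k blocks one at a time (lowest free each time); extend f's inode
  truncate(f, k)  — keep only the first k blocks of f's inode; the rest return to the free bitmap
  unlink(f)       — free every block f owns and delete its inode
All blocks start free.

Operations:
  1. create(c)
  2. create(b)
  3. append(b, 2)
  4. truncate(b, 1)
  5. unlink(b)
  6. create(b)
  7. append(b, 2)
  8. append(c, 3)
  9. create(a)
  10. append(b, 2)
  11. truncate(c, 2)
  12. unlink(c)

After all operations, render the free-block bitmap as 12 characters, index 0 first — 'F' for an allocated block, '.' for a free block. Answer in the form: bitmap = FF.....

bitmap = .FFF...FFF..

  1. create(c)  ⇒  F...........  {c→[0]}
  2. create(b)  ⇒  FF..........  {b→[1]; c→[0]}
  3. append(b, 2)  ⇒  FFFF........  {b→[1, 2, 3]; c→[0]}
  4. truncate(b, 1)  ⇒  FF..........  {b→[1]; c→[0]}
  5. unlink(b)  ⇒  F...........  {c→[0]}
  6. create(b)  ⇒  FF..........  {b→[1]; c→[0]}
  7. append(b, 2)  ⇒  FFFF........  {b→[1, 2, 3]; c→[0]}
  8. append(c, 3)  ⇒  FFFFFFF.....  {b→[1, 2, 3]; c→[0, 4, 5, 6]}
  9. create(a)  ⇒  FFFFFFFF....  {a→[7]; b→[1, 2, 3]; c→[0, 4, 5, 6]}
  10. append(b, 2)  ⇒  FFFFFFFFFF..  {a→[7]; b→[1, 2, 3, 8, 9]; c→[0, 4, 5, 6]}
  11. truncate(c, 2)  ⇒  FFFFF..FFF..  {a→[7]; b→[1, 2, 3, 8, 9]; c→[0, 4]}
  12. unlink(c)  ⇒  .FFF...FFF..  {a→[7]; b→[1, 2, 3, 8, 9]}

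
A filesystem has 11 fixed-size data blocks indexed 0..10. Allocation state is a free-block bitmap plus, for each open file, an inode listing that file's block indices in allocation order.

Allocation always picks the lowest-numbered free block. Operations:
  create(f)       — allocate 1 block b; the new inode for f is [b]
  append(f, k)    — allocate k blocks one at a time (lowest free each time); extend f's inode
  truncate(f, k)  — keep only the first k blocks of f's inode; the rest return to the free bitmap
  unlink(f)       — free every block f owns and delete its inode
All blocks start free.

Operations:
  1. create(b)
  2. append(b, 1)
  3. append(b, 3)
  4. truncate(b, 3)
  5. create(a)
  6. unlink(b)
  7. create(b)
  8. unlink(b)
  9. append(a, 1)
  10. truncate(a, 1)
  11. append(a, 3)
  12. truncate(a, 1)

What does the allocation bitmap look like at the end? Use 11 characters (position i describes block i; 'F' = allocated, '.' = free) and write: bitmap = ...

  1. create(b)  ⇒  F..........  {b→[0]}
  2. append(b, 1)  ⇒  FF.........  {b→[0, 1]}
  3. append(b, 3)  ⇒  FFFFF......  {b→[0, 1, 2, 3, 4]}
  4. truncate(b, 3)  ⇒  FFF........  {b→[0, 1, 2]}
  5. create(a)  ⇒  FFFF.......  {a→[3]; b→[0, 1, 2]}
  6. unlink(b)  ⇒  ...F.......  {a→[3]}
  7. create(b)  ⇒  F..F.......  {a→[3]; b→[0]}
  8. unlink(b)  ⇒  ...F.......  {a→[3]}
  9. append(a, 1)  ⇒  F..F.......  {a→[3, 0]}
  10. truncate(a, 1)  ⇒  ...F.......  {a→[3]}
  11. append(a, 3)  ⇒  FFFF.......  {a→[3, 0, 1, 2]}
  12. truncate(a, 1)  ⇒  ...F.......  {a→[3]}

bitmap = ...F.......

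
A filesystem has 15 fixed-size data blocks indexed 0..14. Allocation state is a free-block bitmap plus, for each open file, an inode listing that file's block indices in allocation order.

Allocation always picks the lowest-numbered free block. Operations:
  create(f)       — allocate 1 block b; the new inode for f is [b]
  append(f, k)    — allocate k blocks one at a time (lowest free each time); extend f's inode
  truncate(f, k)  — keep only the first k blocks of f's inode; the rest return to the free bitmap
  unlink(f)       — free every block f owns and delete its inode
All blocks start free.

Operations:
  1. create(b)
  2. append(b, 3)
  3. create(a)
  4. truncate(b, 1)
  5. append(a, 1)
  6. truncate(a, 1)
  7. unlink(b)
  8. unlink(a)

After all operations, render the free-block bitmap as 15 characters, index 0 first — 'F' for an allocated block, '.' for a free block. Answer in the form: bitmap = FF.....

[1] create(b) — b=0 (map F..............)
[2] append(b, 3) — b=0,1,2,3 (map FFFF...........)
[3] create(a) — a=4 b=0,1,2,3 (map FFFFF..........)
[4] truncate(b, 1) — a=4 b=0 (map F...F..........)
[5] append(a, 1) — a=4,1 b=0 (map FF..F..........)
[6] truncate(a, 1) — a=4 b=0 (map F...F..........)
[7] unlink(b) — a=4 (map ....F..........)
[8] unlink(a) —  (map ...............)

bitmap = ...............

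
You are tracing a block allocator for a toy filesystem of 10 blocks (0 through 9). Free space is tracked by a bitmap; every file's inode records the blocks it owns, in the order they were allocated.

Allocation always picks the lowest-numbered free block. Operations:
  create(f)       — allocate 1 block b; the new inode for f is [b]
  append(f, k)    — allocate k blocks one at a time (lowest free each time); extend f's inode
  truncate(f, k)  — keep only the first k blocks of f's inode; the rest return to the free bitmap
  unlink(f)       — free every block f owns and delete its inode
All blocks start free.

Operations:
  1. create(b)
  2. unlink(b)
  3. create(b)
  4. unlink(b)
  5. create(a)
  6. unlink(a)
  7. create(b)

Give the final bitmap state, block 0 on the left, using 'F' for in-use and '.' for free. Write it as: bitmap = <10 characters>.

[1] create(b) — b=0 (map F.........)
[2] unlink(b) —  (map ..........)
[3] create(b) — b=0 (map F.........)
[4] unlink(b) —  (map ..........)
[5] create(a) — a=0 (map F.........)
[6] unlink(a) —  (map ..........)
[7] create(b) — b=0 (map F.........)

bitmap = F.........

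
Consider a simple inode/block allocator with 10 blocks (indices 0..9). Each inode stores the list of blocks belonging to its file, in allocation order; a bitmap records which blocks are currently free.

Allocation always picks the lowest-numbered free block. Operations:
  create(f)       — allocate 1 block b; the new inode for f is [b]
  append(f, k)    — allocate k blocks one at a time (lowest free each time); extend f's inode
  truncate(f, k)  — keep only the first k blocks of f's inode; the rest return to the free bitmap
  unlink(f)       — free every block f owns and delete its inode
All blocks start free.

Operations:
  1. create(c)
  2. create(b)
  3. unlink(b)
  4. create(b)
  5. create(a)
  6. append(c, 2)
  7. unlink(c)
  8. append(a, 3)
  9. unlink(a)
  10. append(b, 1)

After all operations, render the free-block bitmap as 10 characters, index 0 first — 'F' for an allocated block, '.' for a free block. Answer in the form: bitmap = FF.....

  1. create(c)  ⇒  F.........  {c→[0]}
  2. create(b)  ⇒  FF........  {b→[1]; c→[0]}
  3. unlink(b)  ⇒  F.........  {c→[0]}
  4. create(b)  ⇒  FF........  {b→[1]; c→[0]}
  5. create(a)  ⇒  FFF.......  {a→[2]; b→[1]; c→[0]}
  6. append(c, 2)  ⇒  FFFFF.....  {a→[2]; b→[1]; c→[0, 3, 4]}
  7. unlink(c)  ⇒  .FF.......  {a→[2]; b→[1]}
  8. append(a, 3)  ⇒  FFFFF.....  {a→[2, 0, 3, 4]; b→[1]}
  9. unlink(a)  ⇒  .F........  {b→[1]}
  10. append(b, 1)  ⇒  FF........  {b→[1, 0]}

bitmap = FF........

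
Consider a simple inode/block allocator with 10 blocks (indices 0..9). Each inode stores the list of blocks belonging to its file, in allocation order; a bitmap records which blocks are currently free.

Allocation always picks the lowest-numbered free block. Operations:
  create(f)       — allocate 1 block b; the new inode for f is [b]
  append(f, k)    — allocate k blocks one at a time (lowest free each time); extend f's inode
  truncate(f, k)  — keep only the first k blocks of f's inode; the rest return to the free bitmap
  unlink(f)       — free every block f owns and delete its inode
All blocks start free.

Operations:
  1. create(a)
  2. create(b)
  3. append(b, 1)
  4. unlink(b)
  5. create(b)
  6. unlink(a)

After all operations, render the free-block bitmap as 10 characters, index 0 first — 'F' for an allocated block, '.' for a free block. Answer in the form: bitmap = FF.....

bitmap = .F........

create(a): bitmap=F......... | a=[0]
create(b): bitmap=FF........ | a=[0] b=[1]
append(b, 1): bitmap=FFF....... | a=[0] b=[1, 2]
unlink(b): bitmap=F......... | a=[0]
create(b): bitmap=FF........ | a=[0] b=[1]
unlink(a): bitmap=.F........ | b=[1]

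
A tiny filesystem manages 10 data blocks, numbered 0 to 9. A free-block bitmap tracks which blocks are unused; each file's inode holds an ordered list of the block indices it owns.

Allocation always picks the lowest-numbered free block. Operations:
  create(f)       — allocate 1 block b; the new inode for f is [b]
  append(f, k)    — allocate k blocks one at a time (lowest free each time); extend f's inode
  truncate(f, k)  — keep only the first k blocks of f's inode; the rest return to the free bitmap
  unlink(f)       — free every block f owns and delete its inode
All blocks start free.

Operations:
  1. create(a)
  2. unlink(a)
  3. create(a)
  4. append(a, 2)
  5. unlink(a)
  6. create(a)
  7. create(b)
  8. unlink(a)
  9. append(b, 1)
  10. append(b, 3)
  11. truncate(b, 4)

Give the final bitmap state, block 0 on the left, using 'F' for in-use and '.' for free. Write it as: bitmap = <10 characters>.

bitmap = FFFF......

  1. create(a)  ⇒  F.........  {a→[0]}
  2. unlink(a)  ⇒  ..........  {}
  3. create(a)  ⇒  F.........  {a→[0]}
  4. append(a, 2)  ⇒  FFF.......  {a→[0, 1, 2]}
  5. unlink(a)  ⇒  ..........  {}
  6. create(a)  ⇒  F.........  {a→[0]}
  7. create(b)  ⇒  FF........  {a→[0]; b→[1]}
  8. unlink(a)  ⇒  .F........  {b→[1]}
  9. append(b, 1)  ⇒  FF........  {b→[1, 0]}
  10. append(b, 3)  ⇒  FFFFF.....  {b→[1, 0, 2, 3, 4]}
  11. truncate(b, 4)  ⇒  FFFF......  {b→[1, 0, 2, 3]}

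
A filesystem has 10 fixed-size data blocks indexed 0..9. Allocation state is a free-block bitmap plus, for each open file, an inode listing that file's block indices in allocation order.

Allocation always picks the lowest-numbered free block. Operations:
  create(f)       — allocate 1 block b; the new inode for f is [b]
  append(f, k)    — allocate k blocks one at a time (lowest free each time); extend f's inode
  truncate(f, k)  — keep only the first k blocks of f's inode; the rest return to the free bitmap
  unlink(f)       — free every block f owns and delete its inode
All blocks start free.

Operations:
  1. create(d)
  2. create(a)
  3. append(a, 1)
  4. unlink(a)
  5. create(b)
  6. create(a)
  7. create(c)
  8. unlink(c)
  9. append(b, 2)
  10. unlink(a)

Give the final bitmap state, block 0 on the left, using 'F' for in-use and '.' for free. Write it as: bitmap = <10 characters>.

create(d): bitmap=F......... | d=[0]
create(a): bitmap=FF........ | a=[1] d=[0]
append(a, 1): bitmap=FFF....... | a=[1, 2] d=[0]
unlink(a): bitmap=F......... | d=[0]
create(b): bitmap=FF........ | b=[1] d=[0]
create(a): bitmap=FFF....... | a=[2] b=[1] d=[0]
create(c): bitmap=FFFF...... | a=[2] b=[1] c=[3] d=[0]
unlink(c): bitmap=FFF....... | a=[2] b=[1] d=[0]
append(b, 2): bitmap=FFFFF..... | a=[2] b=[1, 3, 4] d=[0]
unlink(a): bitmap=FF.FF..... | b=[1, 3, 4] d=[0]

bitmap = FF.FF.....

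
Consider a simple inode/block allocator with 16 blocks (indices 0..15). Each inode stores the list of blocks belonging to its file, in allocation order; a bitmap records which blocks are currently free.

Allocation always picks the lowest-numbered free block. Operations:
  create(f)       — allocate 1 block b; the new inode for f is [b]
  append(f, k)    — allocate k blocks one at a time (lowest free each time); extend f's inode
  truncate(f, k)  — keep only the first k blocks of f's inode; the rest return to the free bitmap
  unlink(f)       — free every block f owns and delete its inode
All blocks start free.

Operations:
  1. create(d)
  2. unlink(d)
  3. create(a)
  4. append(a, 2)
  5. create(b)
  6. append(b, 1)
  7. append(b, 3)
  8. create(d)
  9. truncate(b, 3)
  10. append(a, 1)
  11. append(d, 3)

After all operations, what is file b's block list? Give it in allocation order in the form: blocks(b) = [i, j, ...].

after create(d) → d:[0]  free=[F...............]
after unlink(d) →   free=[................]
after create(a) → a:[0]  free=[F...............]
after append(a, 2) → a:[0, 1, 2]  free=[FFF.............]
after create(b) → a:[0, 1, 2], b:[3]  free=[FFFF............]
after append(b, 1) → a:[0, 1, 2], b:[3, 4]  free=[FFFFF...........]
after append(b, 3) → a:[0, 1, 2], b:[3, 4, 5, 6, 7]  free=[FFFFFFFF........]
after create(d) → a:[0, 1, 2], b:[3, 4, 5, 6, 7], d:[8]  free=[FFFFFFFFF.......]
after truncate(b, 3) → a:[0, 1, 2], b:[3, 4, 5], d:[8]  free=[FFFFFF..F.......]
after append(a, 1) → a:[0, 1, 2, 6], b:[3, 4, 5], d:[8]  free=[FFFFFFF.F.......]
after append(d, 3) → a:[0, 1, 2, 6], b:[3, 4, 5], d:[8, 7, 9, 10]  free=[FFFFFFFFFFF.....]

blocks(b) = [3, 4, 5]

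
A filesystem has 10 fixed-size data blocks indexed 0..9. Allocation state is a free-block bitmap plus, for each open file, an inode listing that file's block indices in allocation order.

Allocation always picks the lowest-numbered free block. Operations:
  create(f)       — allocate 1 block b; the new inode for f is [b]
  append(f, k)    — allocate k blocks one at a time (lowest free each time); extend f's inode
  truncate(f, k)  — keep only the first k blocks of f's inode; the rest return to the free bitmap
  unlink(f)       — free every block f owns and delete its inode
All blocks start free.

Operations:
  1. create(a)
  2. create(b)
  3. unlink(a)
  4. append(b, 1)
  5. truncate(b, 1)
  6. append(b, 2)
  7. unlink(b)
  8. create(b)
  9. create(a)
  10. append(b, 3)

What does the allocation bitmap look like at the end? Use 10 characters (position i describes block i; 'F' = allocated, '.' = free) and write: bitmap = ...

  1. create(a)  ⇒  F.........  {a→[0]}
  2. create(b)  ⇒  FF........  {a→[0]; b→[1]}
  3. unlink(a)  ⇒  .F........  {b→[1]}
  4. append(b, 1)  ⇒  FF........  {b→[1, 0]}
  5. truncate(b, 1)  ⇒  .F........  {b→[1]}
  6. append(b, 2)  ⇒  FFF.......  {b→[1, 0, 2]}
  7. unlink(b)  ⇒  ..........  {}
  8. create(b)  ⇒  F.........  {b→[0]}
  9. create(a)  ⇒  FF........  {a→[1]; b→[0]}
  10. append(b, 3)  ⇒  FFFFF.....  {a→[1]; b→[0, 2, 3, 4]}

bitmap = FFFFF.....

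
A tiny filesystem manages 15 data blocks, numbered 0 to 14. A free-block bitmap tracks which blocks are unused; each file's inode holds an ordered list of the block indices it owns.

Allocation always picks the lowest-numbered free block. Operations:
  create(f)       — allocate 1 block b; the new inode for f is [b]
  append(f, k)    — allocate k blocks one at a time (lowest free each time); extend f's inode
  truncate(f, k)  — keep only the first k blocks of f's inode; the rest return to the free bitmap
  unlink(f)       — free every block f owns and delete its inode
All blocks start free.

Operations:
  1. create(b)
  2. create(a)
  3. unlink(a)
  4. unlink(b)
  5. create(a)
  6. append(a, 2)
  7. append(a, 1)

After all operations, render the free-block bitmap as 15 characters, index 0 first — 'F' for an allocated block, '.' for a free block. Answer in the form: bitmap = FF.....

create(b): bitmap=F.............. | b=[0]
create(a): bitmap=FF............. | a=[1] b=[0]
unlink(a): bitmap=F.............. | b=[0]
unlink(b): bitmap=............... | 
create(a): bitmap=F.............. | a=[0]
append(a, 2): bitmap=FFF............ | a=[0, 1, 2]
append(a, 1): bitmap=FFFF........... | a=[0, 1, 2, 3]

bitmap = FFFF...........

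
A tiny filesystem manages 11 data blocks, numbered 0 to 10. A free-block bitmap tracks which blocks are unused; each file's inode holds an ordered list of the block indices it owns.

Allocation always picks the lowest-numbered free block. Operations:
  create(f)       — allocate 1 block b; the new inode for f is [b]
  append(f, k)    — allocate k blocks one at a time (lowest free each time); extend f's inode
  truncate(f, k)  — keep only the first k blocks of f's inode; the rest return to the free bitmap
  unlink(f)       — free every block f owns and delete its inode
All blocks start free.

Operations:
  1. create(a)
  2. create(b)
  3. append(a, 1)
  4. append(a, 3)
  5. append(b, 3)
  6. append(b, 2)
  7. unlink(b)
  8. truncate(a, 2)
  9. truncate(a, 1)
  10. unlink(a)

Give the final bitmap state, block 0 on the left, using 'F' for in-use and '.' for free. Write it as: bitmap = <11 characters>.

  1. create(a)  ⇒  F..........  {a→[0]}
  2. create(b)  ⇒  FF.........  {a→[0]; b→[1]}
  3. append(a, 1)  ⇒  FFF........  {a→[0, 2]; b→[1]}
  4. append(a, 3)  ⇒  FFFFFF.....  {a→[0, 2, 3, 4, 5]; b→[1]}
  5. append(b, 3)  ⇒  FFFFFFFFF..  {a→[0, 2, 3, 4, 5]; b→[1, 6, 7, 8]}
  6. append(b, 2)  ⇒  FFFFFFFFFFF  {a→[0, 2, 3, 4, 5]; b→[1, 6, 7, 8, 9, 10]}
  7. unlink(b)  ⇒  F.FFFF.....  {a→[0, 2, 3, 4, 5]}
  8. truncate(a, 2)  ⇒  F.F........  {a→[0, 2]}
  9. truncate(a, 1)  ⇒  F..........  {a→[0]}
  10. unlink(a)  ⇒  ...........  {}

bitmap = ...........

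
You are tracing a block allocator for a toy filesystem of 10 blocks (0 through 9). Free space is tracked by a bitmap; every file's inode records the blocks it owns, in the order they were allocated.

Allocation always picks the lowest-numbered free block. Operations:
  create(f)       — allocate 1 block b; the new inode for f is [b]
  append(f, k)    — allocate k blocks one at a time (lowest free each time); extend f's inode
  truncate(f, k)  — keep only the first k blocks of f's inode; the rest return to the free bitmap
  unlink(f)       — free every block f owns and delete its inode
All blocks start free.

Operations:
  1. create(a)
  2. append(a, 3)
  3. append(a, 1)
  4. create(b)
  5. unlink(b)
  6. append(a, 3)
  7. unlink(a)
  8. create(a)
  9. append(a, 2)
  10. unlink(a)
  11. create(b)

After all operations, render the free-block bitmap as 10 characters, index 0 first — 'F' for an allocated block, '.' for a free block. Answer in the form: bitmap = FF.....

bitmap = F.........

[1] create(a) — a=0 (map F.........)
[2] append(a, 3) — a=0,1,2,3 (map FFFF......)
[3] append(a, 1) — a=0,1,2,3,4 (map FFFFF.....)
[4] create(b) — a=0,1,2,3,4 b=5 (map FFFFFF....)
[5] unlink(b) — a=0,1,2,3,4 (map FFFFF.....)
[6] append(a, 3) — a=0,1,2,3,4,5,6,7 (map FFFFFFFF..)
[7] unlink(a) —  (map ..........)
[8] create(a) — a=0 (map F.........)
[9] append(a, 2) — a=0,1,2 (map FFF.......)
[10] unlink(a) —  (map ..........)
[11] create(b) — b=0 (map F.........)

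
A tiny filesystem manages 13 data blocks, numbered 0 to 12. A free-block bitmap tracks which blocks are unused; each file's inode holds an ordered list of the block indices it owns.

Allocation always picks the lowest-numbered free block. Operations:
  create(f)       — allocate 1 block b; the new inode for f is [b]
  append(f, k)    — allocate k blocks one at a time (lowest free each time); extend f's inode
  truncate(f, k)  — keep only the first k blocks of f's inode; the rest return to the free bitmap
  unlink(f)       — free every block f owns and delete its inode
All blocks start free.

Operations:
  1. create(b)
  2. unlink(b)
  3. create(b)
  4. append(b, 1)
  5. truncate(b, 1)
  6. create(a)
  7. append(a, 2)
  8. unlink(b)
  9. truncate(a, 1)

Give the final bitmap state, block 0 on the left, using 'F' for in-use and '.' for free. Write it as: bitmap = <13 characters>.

bitmap = .F...........

after create(b) → b:[0]  free=[F............]
after unlink(b) →   free=[.............]
after create(b) → b:[0]  free=[F............]
after append(b, 1) → b:[0, 1]  free=[FF...........]
after truncate(b, 1) → b:[0]  free=[F............]
after create(a) → a:[1], b:[0]  free=[FF...........]
after append(a, 2) → a:[1, 2, 3], b:[0]  free=[FFFF.........]
after unlink(b) → a:[1, 2, 3]  free=[.FFF.........]
after truncate(a, 1) → a:[1]  free=[.F...........]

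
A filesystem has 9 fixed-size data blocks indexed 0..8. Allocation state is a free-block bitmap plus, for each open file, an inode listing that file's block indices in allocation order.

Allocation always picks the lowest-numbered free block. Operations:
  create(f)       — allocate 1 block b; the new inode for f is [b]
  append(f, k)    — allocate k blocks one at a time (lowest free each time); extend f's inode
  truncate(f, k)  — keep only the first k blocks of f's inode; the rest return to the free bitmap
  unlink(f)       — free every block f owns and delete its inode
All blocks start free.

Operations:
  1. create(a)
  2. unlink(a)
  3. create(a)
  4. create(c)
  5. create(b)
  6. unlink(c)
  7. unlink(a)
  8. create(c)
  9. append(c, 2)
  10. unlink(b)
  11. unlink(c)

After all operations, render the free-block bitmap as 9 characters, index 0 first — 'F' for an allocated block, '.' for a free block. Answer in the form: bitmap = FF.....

bitmap = .........

after create(a) → a:[0]  free=[F........]
after unlink(a) →   free=[.........]
after create(a) → a:[0]  free=[F........]
after create(c) → a:[0], c:[1]  free=[FF.......]
after create(b) → a:[0], b:[2], c:[1]  free=[FFF......]
after unlink(c) → a:[0], b:[2]  free=[F.F......]
after unlink(a) → b:[2]  free=[..F......]
after create(c) → b:[2], c:[0]  free=[F.F......]
after append(c, 2) → b:[2], c:[0, 1, 3]  free=[FFFF.....]
after unlink(b) → c:[0, 1, 3]  free=[FF.F.....]
after unlink(c) →   free=[.........]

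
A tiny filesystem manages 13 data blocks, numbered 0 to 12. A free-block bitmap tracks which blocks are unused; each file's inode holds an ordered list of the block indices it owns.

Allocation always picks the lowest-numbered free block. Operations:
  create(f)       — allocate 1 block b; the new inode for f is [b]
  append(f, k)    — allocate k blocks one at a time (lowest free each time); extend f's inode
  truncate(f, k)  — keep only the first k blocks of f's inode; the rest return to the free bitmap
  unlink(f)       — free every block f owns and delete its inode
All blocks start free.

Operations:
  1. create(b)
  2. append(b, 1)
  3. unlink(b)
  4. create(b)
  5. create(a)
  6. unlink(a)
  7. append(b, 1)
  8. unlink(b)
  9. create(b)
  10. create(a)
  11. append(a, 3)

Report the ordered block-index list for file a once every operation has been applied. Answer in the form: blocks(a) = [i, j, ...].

blocks(a) = [1, 2, 3, 4]

create(b): bitmap=F............ | b=[0]
append(b, 1): bitmap=FF........... | b=[0, 1]
unlink(b): bitmap=............. | 
create(b): bitmap=F............ | b=[0]
create(a): bitmap=FF........... | a=[1] b=[0]
unlink(a): bitmap=F............ | b=[0]
append(b, 1): bitmap=FF........... | b=[0, 1]
unlink(b): bitmap=............. | 
create(b): bitmap=F............ | b=[0]
create(a): bitmap=FF........... | a=[1] b=[0]
append(a, 3): bitmap=FFFFF........ | a=[1, 2, 3, 4] b=[0]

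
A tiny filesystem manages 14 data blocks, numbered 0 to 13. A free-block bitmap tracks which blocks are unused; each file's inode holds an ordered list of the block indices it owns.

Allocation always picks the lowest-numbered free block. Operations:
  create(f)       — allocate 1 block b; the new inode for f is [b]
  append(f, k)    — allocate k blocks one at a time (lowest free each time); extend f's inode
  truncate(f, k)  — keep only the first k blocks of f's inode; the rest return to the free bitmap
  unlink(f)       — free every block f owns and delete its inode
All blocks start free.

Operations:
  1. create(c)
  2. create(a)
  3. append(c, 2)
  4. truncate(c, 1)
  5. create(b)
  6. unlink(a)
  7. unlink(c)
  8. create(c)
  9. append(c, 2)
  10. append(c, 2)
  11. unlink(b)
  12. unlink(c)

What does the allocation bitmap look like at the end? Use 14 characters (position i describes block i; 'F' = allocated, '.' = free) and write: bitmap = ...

bitmap = ..............

create(c): bitmap=F............. | c=[0]
create(a): bitmap=FF............ | a=[1] c=[0]
append(c, 2): bitmap=FFFF.......... | a=[1] c=[0, 2, 3]
truncate(c, 1): bitmap=FF............ | a=[1] c=[0]
create(b): bitmap=FFF........... | a=[1] b=[2] c=[0]
unlink(a): bitmap=F.F........... | b=[2] c=[0]
unlink(c): bitmap=..F........... | b=[2]
create(c): bitmap=F.F........... | b=[2] c=[0]
append(c, 2): bitmap=FFFF.......... | b=[2] c=[0, 1, 3]
append(c, 2): bitmap=FFFFFF........ | b=[2] c=[0, 1, 3, 4, 5]
unlink(b): bitmap=FF.FFF........ | c=[0, 1, 3, 4, 5]
unlink(c): bitmap=.............. | 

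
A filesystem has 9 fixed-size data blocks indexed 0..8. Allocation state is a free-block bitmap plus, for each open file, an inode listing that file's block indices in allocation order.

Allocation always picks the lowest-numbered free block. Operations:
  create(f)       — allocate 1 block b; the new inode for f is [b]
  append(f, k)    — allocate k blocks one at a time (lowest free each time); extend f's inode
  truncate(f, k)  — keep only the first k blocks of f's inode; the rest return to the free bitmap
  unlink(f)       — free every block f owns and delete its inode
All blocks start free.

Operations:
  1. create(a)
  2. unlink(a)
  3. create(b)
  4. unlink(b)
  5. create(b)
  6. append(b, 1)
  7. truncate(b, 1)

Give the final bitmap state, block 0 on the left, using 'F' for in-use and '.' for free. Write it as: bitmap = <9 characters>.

create(a): bitmap=F........ | a=[0]
unlink(a): bitmap=......... | 
create(b): bitmap=F........ | b=[0]
unlink(b): bitmap=......... | 
create(b): bitmap=F........ | b=[0]
append(b, 1): bitmap=FF....... | b=[0, 1]
truncate(b, 1): bitmap=F........ | b=[0]

bitmap = F........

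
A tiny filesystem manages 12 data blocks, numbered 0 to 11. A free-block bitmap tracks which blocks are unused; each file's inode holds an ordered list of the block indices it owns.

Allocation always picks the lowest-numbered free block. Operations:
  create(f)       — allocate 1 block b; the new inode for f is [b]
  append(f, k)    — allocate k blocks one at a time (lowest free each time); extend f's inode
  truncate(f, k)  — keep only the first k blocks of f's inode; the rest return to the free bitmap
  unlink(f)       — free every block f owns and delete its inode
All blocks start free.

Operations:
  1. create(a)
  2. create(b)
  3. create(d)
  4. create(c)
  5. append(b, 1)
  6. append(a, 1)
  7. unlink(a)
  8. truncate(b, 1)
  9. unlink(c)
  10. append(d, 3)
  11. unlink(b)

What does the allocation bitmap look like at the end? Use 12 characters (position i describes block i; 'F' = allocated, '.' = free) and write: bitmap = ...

after create(a) → a:[0]  free=[F...........]
after create(b) → a:[0], b:[1]  free=[FF..........]
after create(d) → a:[0], b:[1], d:[2]  free=[FFF.........]
after create(c) → a:[0], b:[1], c:[3], d:[2]  free=[FFFF........]
after append(b, 1) → a:[0], b:[1, 4], c:[3], d:[2]  free=[FFFFF.......]
after append(a, 1) → a:[0, 5], b:[1, 4], c:[3], d:[2]  free=[FFFFFF......]
after unlink(a) → b:[1, 4], c:[3], d:[2]  free=[.FFFF.......]
after truncate(b, 1) → b:[1], c:[3], d:[2]  free=[.FFF........]
after unlink(c) → b:[1], d:[2]  free=[.FF.........]
after append(d, 3) → b:[1], d:[2, 0, 3, 4]  free=[FFFFF.......]
after unlink(b) → d:[2, 0, 3, 4]  free=[F.FFF.......]

bitmap = F.FFF.......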